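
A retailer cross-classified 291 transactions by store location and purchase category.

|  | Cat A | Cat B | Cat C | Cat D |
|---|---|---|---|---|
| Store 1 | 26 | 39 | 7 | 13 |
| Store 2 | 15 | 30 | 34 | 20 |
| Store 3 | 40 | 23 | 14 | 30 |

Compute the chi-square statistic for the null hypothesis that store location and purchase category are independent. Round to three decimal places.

Row totals: 85, 99, 107. Column totals: 81, 92, 55, 63. Grand total N = 291.
Expected counts (row total × column total / N):
  Store 1, Cat A: 85×81/291 = 23.6598
  Store 1, Cat B: 85×92/291 = 26.8729
  Store 1, Cat C: 85×55/291 = 16.0653
  Store 1, Cat D: 85×63/291 = 18.4021
  Store 2, Cat A: 99×81/291 = 27.5567
  Store 2, Cat B: 99×92/291 = 31.2990
  Store 2, Cat C: 99×55/291 = 18.7113
  Store 2, Cat D: 99×63/291 = 21.4330
  Store 3, Cat A: 107×81/291 = 29.7835
  Store 3, Cat B: 107×92/291 = 33.8282
  Store 3, Cat C: 107×55/291 = 20.2234
  Store 3, Cat D: 107×63/291 = 23.1649
Contributions (O − E)²/E:
  (26 − 23.6598)²/23.6598 = 0.2315
  (39 − 26.8729)²/26.8729 = 5.4727
  (7 − 16.0653)²/16.0653 = 5.1154
  (13 − 18.4021)²/18.4021 = 1.5858
  (15 − 27.5567)²/27.5567 = 5.7217
  (30 − 31.2990)²/31.2990 = 0.0539
  (34 − 18.7113)²/18.7113 = 12.4921
  (20 − 21.4330)²/21.4330 = 0.0958
  (40 − 29.7835)²/29.7835 = 3.5045
  (23 − 33.8282)²/33.8282 = 3.4660
  (14 − 20.2234)²/20.2234 = 1.9151
  (30 − 23.1649)²/23.1649 = 2.0168
χ² = 0.2315 + 5.4727 + 5.1154 + 1.5858 + 5.7217 + 0.0539 + 12.4921 + 0.0958 + 3.5045 + 3.4660 + 1.9151 + 2.0168 = 41.671

41.671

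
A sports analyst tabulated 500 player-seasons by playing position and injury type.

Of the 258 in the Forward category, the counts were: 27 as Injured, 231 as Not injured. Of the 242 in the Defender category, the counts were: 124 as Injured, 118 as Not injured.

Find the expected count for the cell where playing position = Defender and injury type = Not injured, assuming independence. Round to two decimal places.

Row total (Defender) = 242; column total (Not injured) = 349; grand total N = 500.
Expected count = (row total × column total) / N = 242 × 349 / 500 = 168.92.

168.92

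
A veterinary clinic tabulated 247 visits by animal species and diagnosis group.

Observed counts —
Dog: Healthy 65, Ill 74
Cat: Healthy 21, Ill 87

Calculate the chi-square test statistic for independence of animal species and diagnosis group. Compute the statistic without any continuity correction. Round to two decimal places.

Row totals: 139, 108. Column totals: 86, 161. Grand total N = 247.
Expected counts (row total × column total / N):
  Dog, Healthy: 139×86/247 = 48.3968
  Dog, Ill: 139×161/247 = 90.6032
  Cat, Healthy: 108×86/247 = 37.6032
  Cat, Ill: 108×161/247 = 70.3968
Contributions (O − E)²/E:
  (65 − 48.3968)²/48.3968 = 5.6960
  (74 − 90.6032)²/90.6032 = 3.0426
  (21 − 37.6032)²/37.6032 = 7.3309
  (87 − 70.3968)²/70.3968 = 3.9159
χ² = 5.6960 + 3.0426 + 7.3309 + 3.9159 = 19.99

19.99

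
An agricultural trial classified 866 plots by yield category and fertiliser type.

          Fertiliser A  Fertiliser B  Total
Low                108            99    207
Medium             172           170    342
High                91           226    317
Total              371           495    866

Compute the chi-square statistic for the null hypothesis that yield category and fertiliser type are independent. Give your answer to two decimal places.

40.98

Grand total N = 866.
Expected counts (row total × column total / N):
  Low, Fertiliser A: 207×371/866 = 88.680
  Low, Fertiliser B: 207×495/866 = 118.320
  Medium, Fertiliser A: 342×371/866 = 146.515
  Medium, Fertiliser B: 342×495/866 = 195.485
  High, Fertiliser A: 317×371/866 = 135.805
  High, Fertiliser B: 317×495/866 = 181.195
Contributions (O − E)²/E:
  (108 − 88.680)²/88.680 = 4.2091
  (99 − 118.320)²/118.320 = 3.1547
  (172 − 146.515)²/146.515 = 4.4329
  (170 − 195.485)²/195.485 = 3.3224
  (91 − 135.805)²/135.805 = 14.7821
  (226 − 181.195)²/181.195 = 11.0792
χ² = 4.2091 + 3.1547 + 4.4329 + 3.3224 + 14.7821 + 11.0792 = 40.98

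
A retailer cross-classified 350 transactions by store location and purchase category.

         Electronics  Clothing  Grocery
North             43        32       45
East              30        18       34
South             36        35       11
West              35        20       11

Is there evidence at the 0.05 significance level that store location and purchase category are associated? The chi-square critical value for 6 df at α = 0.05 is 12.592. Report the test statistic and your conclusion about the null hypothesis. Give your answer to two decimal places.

28.07; reject H₀

Row totals: 120, 82, 82, 66. Column totals: 144, 105, 101. Grand total N = 350.
Expected counts (row total × column total / N):
  North, Electronics: 120×144/350 = 49.371
  North, Clothing: 120×105/350 = 36.000
  North, Grocery: 120×101/350 = 34.629
  East, Electronics: 82×144/350 = 33.737
  East, Clothing: 82×105/350 = 24.600
  East, Grocery: 82×101/350 = 23.663
  South, Electronics: 82×144/350 = 33.737
  South, Clothing: 82×105/350 = 24.600
  South, Grocery: 82×101/350 = 23.663
  West, Electronics: 66×144/350 = 27.154
  West, Clothing: 66×105/350 = 19.800
  West, Grocery: 66×101/350 = 19.046
Contributions (O − E)²/E:
  (43 − 49.371)²/49.371 = 0.8221
  (32 − 36.000)²/36.000 = 0.4444
  (45 − 34.629)²/34.629 = 3.1060
  (30 − 33.737)²/33.737 = 0.4139
  (18 − 24.600)²/24.600 = 1.7707
  (34 − 23.663)²/23.663 = 4.5156
  (36 − 33.737)²/33.737 = 0.1518
  (35 − 24.600)²/24.600 = 4.3967
  (11 − 23.663)²/23.663 = 6.7765
  (35 − 27.154)²/27.154 = 2.2671
  (20 − 19.800)²/19.800 = 0.0020
  (11 − 19.046)²/19.046 = 3.3990
χ² = 0.8221 + 0.4444 + 3.1060 + 0.4139 + 1.7707 + 4.5156 + 0.1518 + 4.3967 + 6.7765 + 2.2671 + 0.0020 + 3.3990 = 28.07
df = (4−1)(3−1) = 6. Since 28.07 > 12.592, reject the null hypothesis of independence at α = 0.05.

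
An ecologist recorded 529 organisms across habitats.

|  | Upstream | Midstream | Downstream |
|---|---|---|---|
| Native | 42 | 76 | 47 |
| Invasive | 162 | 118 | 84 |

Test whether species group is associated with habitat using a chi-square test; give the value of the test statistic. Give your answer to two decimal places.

Row totals: 165, 364. Column totals: 204, 194, 131. Grand total N = 529.
Expected counts (row total × column total / N):
  Native, Upstream: 165×204/529 = 63.629
  Native, Midstream: 165×194/529 = 60.510
  Native, Downstream: 165×131/529 = 40.860
  Invasive, Upstream: 364×204/529 = 140.371
  Invasive, Midstream: 364×194/529 = 133.490
  Invasive, Downstream: 364×131/529 = 90.140
Contributions (O − E)²/E:
  (42 − 63.629)²/63.629 = 7.3522
  (76 − 60.510)²/60.510 = 3.9653
  (47 − 40.860)²/40.860 = 0.9227
  (162 − 140.371)²/140.371 = 3.3327
  (118 − 133.490)²/133.490 = 1.7974
  (84 − 90.140)²/90.140 = 0.4182
χ² = 7.3522 + 3.9653 + 0.9227 + 3.3327 + 1.7974 + 0.4182 = 17.79

17.79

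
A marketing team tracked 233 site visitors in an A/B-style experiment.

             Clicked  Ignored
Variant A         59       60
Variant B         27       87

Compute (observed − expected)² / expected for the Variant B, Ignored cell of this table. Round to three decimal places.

3.161

Row total (Variant B) = 114; column total (Ignored) = 147; N = 233.
Expected count E = 114 × 147 / 233 = 71.9227.
Contribution = (O − E)²/E = (87 − 71.9227)² / 71.9227 = 3.161.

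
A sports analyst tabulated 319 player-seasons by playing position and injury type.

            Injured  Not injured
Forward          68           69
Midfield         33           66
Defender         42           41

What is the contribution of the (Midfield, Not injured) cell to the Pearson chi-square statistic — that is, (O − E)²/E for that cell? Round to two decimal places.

Row total (Midfield) = 99; column total (Not injured) = 176; N = 319.
Expected count E = 99 × 176 / 319 = 54.621.
Contribution = (O − E)²/E = (66 − 54.621)² / 54.621 = 2.37.

2.37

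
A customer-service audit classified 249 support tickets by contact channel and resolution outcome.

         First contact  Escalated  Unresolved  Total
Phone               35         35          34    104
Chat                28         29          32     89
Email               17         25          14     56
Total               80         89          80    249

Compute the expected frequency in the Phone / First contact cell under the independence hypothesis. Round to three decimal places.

33.414

Row total (Phone) = 104; column total (First contact) = 80; grand total N = 249.
Expected count = (row total × column total) / N = 104 × 80 / 249 = 33.414.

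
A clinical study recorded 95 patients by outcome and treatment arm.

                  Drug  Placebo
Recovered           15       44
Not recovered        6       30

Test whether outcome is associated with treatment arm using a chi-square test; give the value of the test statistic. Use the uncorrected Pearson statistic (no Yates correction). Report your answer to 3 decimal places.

Row totals: 59, 36. Column totals: 21, 74. Grand total N = 95.
Expected counts (row total × column total / N):
  Recovered, Drug: 59×21/95 = 13.0421
  Recovered, Placebo: 59×74/95 = 45.9579
  Not recovered, Drug: 36×21/95 = 7.9579
  Not recovered, Placebo: 36×74/95 = 28.0421
Contributions (O − E)²/E:
  (15 − 13.0421)²/13.0421 = 0.2939
  (44 − 45.9579)²/45.9579 = 0.0834
  (6 − 7.9579)²/7.9579 = 0.4817
  (30 − 28.0421)²/28.0421 = 0.1367
χ² = 0.2939 + 0.0834 + 0.4817 + 0.1367 = 0.996

0.996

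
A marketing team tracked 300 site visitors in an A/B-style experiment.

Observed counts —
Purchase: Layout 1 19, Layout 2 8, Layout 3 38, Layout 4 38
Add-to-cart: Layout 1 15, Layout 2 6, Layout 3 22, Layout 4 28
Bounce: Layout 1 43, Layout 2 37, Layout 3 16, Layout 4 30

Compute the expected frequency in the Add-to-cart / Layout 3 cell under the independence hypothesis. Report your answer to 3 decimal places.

17.987

Row total (Add-to-cart) = 71; column total (Layout 3) = 76; grand total N = 300.
Expected count = (row total × column total) / N = 71 × 76 / 300 = 17.987.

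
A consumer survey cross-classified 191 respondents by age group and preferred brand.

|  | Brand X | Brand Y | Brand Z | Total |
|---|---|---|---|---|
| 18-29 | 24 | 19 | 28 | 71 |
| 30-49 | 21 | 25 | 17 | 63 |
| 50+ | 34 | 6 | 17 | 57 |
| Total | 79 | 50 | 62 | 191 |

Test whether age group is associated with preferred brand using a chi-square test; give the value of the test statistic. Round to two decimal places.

Grand total N = 191.
Expected counts (row total × column total / N):
  18-29, Brand X: 71×79/191 = 29.366
  18-29, Brand Y: 71×50/191 = 18.586
  18-29, Brand Z: 71×62/191 = 23.047
  30-49, Brand X: 63×79/191 = 26.058
  30-49, Brand Y: 63×50/191 = 16.492
  30-49, Brand Z: 63×62/191 = 20.450
  50+, Brand X: 57×79/191 = 23.576
  50+, Brand Y: 57×50/191 = 14.921
  50+, Brand Z: 57×62/191 = 18.503
Contributions (O − E)²/E:
  (24 − 29.366)²/29.366 = 0.9805
  (19 − 18.586)²/18.586 = 0.0092
  (28 − 23.047)²/23.047 = 1.0644
  (21 − 26.058)²/26.058 = 0.9818
  (25 − 16.492)²/16.492 = 4.3892
  (17 − 20.450)²/20.450 = 0.5820
  (34 − 23.576)²/23.576 = 4.6089
  (6 − 14.921)²/14.921 = 5.3337
  (17 − 18.503)²/18.503 = 0.1221
χ² = 0.9805 + 0.0092 + 1.0644 + 0.9818 + 4.3892 + 0.5820 + 4.6089 + 5.3337 + 0.1221 = 18.07

18.07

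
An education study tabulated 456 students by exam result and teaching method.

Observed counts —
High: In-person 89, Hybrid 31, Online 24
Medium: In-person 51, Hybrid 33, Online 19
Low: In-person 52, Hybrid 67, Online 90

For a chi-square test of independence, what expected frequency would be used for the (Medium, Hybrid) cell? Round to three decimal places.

29.590

Row total (Medium) = 103; column total (Hybrid) = 131; grand total N = 456.
Expected count = (row total × column total) / N = 103 × 131 / 456 = 29.590.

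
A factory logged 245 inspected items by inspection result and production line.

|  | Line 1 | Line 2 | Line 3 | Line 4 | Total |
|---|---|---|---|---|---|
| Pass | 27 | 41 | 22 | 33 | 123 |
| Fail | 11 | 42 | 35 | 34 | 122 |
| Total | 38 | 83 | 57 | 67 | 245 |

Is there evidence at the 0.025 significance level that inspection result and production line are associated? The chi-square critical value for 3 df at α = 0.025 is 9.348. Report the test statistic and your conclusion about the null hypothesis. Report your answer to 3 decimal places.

Grand total N = 245.
Expected counts (row total × column total / N):
  Pass, Line 1: 123×38/245 = 19.0776
  Pass, Line 2: 123×83/245 = 41.6694
  Pass, Line 3: 123×57/245 = 28.6163
  Pass, Line 4: 123×67/245 = 33.6367
  Fail, Line 1: 122×38/245 = 18.9224
  Fail, Line 2: 122×83/245 = 41.3306
  Fail, Line 3: 122×57/245 = 28.3837
  Fail, Line 4: 122×67/245 = 33.3633
Contributions (O − E)²/E:
  (27 − 19.0776)²/19.0776 = 3.2900
  (41 − 41.6694)²/41.6694 = 0.0108
  (22 − 28.6163)²/28.6163 = 1.5297
  (33 − 33.6367)²/33.6367 = 0.0121
  (11 − 18.9224)²/18.9224 = 3.3169
  (42 − 41.3306)²/41.3306 = 0.0108
  (35 − 28.3837)²/28.3837 = 1.5423
  (34 − 33.3633)²/33.3633 = 0.0122
χ² = 3.2900 + 0.0108 + 1.5297 + 0.0121 + 3.3169 + 0.0108 + 1.5423 + 0.0122 = 9.725
df = (2−1)(4−1) = 3. Since 9.725 > 9.348, reject the null hypothesis of independence at α = 0.025.

9.725; reject H₀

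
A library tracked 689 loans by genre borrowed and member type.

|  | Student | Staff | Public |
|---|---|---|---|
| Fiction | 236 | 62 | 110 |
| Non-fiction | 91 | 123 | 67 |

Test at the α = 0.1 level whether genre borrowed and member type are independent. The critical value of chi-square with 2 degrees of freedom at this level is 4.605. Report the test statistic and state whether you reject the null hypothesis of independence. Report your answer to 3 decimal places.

Row totals: 408, 281. Column totals: 327, 185, 177. Grand total N = 689.
Expected counts (row total × column total / N):
  Fiction, Student: 408×327/689 = 193.6372
  Fiction, Staff: 408×185/689 = 109.5501
  Fiction, Public: 408×177/689 = 104.8128
  Non-fiction, Student: 281×327/689 = 133.3628
  Non-fiction, Staff: 281×185/689 = 75.4499
  Non-fiction, Public: 281×177/689 = 72.1872
Contributions (O − E)²/E:
  (236 − 193.6372)²/193.6372 = 9.2679
  (62 − 109.5501)²/109.5501 = 20.6391
  (110 − 104.8128)²/104.8128 = 0.2567
  (91 − 133.3628)²/133.3628 = 13.4566
  (123 − 75.4499)²/75.4499 = 29.9671
  (67 − 72.1872)²/72.1872 = 0.3727
χ² = 9.2679 + 20.6391 + 0.2567 + 13.4566 + 29.9671 + 0.3727 = 73.960
df = (2−1)(3−1) = 2. Since 73.960 > 4.605, reject the null hypothesis of independence at α = 0.1.

73.960; reject H₀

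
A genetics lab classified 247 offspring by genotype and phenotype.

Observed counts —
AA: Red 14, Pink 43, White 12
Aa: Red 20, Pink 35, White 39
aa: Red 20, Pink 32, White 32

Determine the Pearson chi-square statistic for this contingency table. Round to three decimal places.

Row totals: 69, 94, 84. Column totals: 54, 110, 83. Grand total N = 247.
Expected counts (row total × column total / N):
  AA, Red: 69×54/247 = 15.0850
  AA, Pink: 69×110/247 = 30.7287
  AA, White: 69×83/247 = 23.1862
  Aa, Red: 94×54/247 = 20.5506
  Aa, Pink: 94×110/247 = 41.8623
  Aa, White: 94×83/247 = 31.5870
  aa, Red: 84×54/247 = 18.3644
  aa, Pink: 84×110/247 = 37.4089
  aa, White: 84×83/247 = 28.2267
Contributions (O − E)²/E:
  (14 − 15.0850)²/15.0850 = 0.0780
  (43 − 30.7287)²/30.7287 = 4.9005
  (12 − 23.1862)²/23.1862 = 5.3968
  (20 − 20.5506)²/20.5506 = 0.0148
  (35 − 41.8623)²/41.8623 = 1.1249
  (39 − 31.5870)²/31.5870 = 1.7397
  (20 − 18.3644)²/18.3644 = 0.1457
  (32 − 37.4089)²/37.4089 = 0.7821
  (32 − 28.2267)²/28.2267 = 0.5044
χ² = 0.0780 + 4.9005 + 5.3968 + 0.0148 + 1.1249 + 1.7397 + 0.1457 + 0.7821 + 0.5044 = 14.687

14.687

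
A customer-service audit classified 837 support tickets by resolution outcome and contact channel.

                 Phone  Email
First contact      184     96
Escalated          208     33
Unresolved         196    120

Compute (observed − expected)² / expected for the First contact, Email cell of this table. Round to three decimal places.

Row total (First contact) = 280; column total (Email) = 249; N = 837.
Expected count E = 280 × 249 / 837 = 83.2975.
Contribution = (O − E)²/E = (96 − 83.2975)² / 83.2975 = 1.937.

1.937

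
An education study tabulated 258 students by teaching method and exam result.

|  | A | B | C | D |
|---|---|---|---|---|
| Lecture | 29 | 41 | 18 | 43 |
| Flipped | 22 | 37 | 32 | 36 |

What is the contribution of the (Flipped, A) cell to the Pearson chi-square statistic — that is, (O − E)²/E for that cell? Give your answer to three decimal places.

Row total (Flipped) = 127; column total (A) = 51; N = 258.
Expected count E = 127 × 51 / 258 = 25.1047.
Contribution = (O − E)²/E = (22 − 25.1047)² / 25.1047 = 0.384.

0.384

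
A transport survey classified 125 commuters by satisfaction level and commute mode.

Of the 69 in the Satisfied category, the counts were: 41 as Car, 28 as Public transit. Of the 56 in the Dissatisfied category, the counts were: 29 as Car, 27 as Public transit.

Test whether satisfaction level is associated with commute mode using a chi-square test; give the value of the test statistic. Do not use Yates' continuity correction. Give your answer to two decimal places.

0.73

Row totals: 69, 56. Column totals: 70, 55. Grand total N = 125.
Expected counts (row total × column total / N):
  Satisfied, Car: 69×70/125 = 38.640
  Satisfied, Public transit: 69×55/125 = 30.360
  Dissatisfied, Car: 56×70/125 = 31.360
  Dissatisfied, Public transit: 56×55/125 = 24.640
Contributions (O − E)²/E:
  (41 − 38.640)²/38.640 = 0.1441
  (28 − 30.360)²/30.360 = 0.1835
  (29 − 31.360)²/31.360 = 0.1776
  (27 − 24.640)²/24.640 = 0.2260
χ² = 0.1441 + 0.1835 + 0.1776 + 0.2260 = 0.73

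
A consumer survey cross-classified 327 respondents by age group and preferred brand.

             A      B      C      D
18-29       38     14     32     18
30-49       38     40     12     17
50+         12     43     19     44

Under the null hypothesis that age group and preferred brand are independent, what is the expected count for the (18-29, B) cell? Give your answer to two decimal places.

30.26

Row total (18-29) = 102; column total (B) = 97; grand total N = 327.
Expected count = (row total × column total) / N = 102 × 97 / 327 = 30.26.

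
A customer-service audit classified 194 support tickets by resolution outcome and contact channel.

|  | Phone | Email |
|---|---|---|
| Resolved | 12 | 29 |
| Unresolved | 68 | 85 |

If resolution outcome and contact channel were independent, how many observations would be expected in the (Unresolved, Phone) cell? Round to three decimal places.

Row total (Unresolved) = 153; column total (Phone) = 80; grand total N = 194.
Expected count = (row total × column total) / N = 153 × 80 / 194 = 63.093.

63.093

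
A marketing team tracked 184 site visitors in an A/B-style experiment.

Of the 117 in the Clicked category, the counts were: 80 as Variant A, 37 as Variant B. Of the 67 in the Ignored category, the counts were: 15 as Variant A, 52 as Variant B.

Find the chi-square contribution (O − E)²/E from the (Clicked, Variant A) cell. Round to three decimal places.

6.355

Row total (Clicked) = 117; column total (Variant A) = 95; N = 184.
Expected count E = 117 × 95 / 184 = 60.4076.
Contribution = (O − E)²/E = (80 − 60.4076)² / 60.4076 = 6.355.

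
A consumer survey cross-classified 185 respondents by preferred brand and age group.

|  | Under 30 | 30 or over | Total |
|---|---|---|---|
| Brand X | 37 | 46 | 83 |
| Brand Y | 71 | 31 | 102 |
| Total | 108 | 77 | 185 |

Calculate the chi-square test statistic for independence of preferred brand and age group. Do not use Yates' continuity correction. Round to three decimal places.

Grand total N = 185.
Expected counts (row total × column total / N):
  Brand X, Under 30: 83×108/185 = 48.4541
  Brand X, 30 or over: 83×77/185 = 34.5459
  Brand Y, Under 30: 102×108/185 = 59.5459
  Brand Y, 30 or over: 102×77/185 = 42.4541
Contributions (O − E)²/E:
  (37 − 48.4541)²/48.4541 = 2.7076
  (46 − 34.5459)²/34.5459 = 3.7977
  (71 − 59.5459)²/59.5459 = 2.2033
  (31 − 42.4541)²/42.4541 = 3.0903
χ² = 2.7076 + 3.7977 + 2.2033 + 3.0903 = 11.799

11.799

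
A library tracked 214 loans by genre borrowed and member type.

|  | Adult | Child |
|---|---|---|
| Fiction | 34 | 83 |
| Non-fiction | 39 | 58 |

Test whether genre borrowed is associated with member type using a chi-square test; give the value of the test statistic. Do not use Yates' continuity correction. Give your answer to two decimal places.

2.93

Row totals: 117, 97. Column totals: 73, 141. Grand total N = 214.
Expected counts (row total × column total / N):
  Fiction, Adult: 117×73/214 = 39.911
  Fiction, Child: 117×141/214 = 77.089
  Non-fiction, Adult: 97×73/214 = 33.089
  Non-fiction, Child: 97×141/214 = 63.911
Contributions (O − E)²/E:
  (34 − 39.911)²/39.911 = 0.8754
  (83 − 77.089)²/77.089 = 0.4532
  (39 − 33.089)²/33.089 = 1.0559
  (58 − 63.911)²/63.911 = 0.5467
χ² = 0.8754 + 0.4532 + 1.0559 + 0.5467 = 2.93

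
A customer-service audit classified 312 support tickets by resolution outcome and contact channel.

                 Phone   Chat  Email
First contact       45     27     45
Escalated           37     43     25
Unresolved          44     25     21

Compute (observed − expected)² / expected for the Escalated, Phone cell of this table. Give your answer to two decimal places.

Row total (Escalated) = 105; column total (Phone) = 126; N = 312.
Expected count E = 105 × 126 / 312 = 42.404.
Contribution = (O − E)²/E = (37 − 42.404)² / 42.404 = 0.69.

0.69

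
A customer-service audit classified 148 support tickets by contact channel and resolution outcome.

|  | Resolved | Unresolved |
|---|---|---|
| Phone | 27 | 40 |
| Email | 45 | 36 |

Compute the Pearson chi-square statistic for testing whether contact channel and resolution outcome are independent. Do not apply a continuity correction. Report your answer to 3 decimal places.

3.417

Row totals: 67, 81. Column totals: 72, 76. Grand total N = 148.
Expected counts (row total × column total / N):
  Phone, Resolved: 67×72/148 = 32.5946
  Phone, Unresolved: 67×76/148 = 34.4054
  Email, Resolved: 81×72/148 = 39.4054
  Email, Unresolved: 81×76/148 = 41.5946
Contributions (O − E)²/E:
  (27 − 32.5946)²/32.5946 = 0.9603
  (40 − 34.4054)²/34.4054 = 0.9097
  (45 − 39.4054)²/39.4054 = 0.7943
  (36 − 41.5946)²/41.5946 = 0.7525
χ² = 0.9603 + 0.9097 + 0.7943 + 0.7525 = 3.417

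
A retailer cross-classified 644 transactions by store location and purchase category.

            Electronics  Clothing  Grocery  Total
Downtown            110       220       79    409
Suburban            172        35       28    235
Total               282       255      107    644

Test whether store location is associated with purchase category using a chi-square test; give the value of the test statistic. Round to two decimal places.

Grand total N = 644.
Expected counts (row total × column total / N):
  Downtown, Electronics: 409×282/644 = 179.096
  Downtown, Clothing: 409×255/644 = 161.949
  Downtown, Grocery: 409×107/644 = 67.955
  Suburban, Electronics: 235×282/644 = 102.904
  Suburban, Clothing: 235×255/644 = 93.051
  Suburban, Grocery: 235×107/644 = 39.045
Contributions (O − E)²/E:
  (110 − 179.096)²/179.096 = 26.6575
  (220 − 161.949)²/161.949 = 20.8085
  (79 − 67.955)²/67.955 = 1.7952
  (172 − 102.904)²/102.904 = 46.3953
  (35 − 93.051)²/93.051 = 36.2158
  (28 − 39.045)²/39.045 = 3.1244
χ² = 26.6575 + 20.8085 + 1.7952 + 46.3953 + 36.2158 + 3.1244 = 135.00

135.00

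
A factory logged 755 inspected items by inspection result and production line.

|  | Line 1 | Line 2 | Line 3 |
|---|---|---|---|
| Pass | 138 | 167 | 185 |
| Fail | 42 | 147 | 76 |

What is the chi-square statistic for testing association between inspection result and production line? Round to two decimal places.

33.96

Row totals: 490, 265. Column totals: 180, 314, 261. Grand total N = 755.
Expected counts (row total × column total / N):
  Pass, Line 1: 490×180/755 = 116.821
  Pass, Line 2: 490×314/755 = 203.788
  Pass, Line 3: 490×261/755 = 169.391
  Fail, Line 1: 265×180/755 = 63.179
  Fail, Line 2: 265×314/755 = 110.212
  Fail, Line 3: 265×261/755 = 91.609
Contributions (O − E)²/E:
  (138 − 116.821)²/116.821 = 3.8396
  (167 − 203.788)²/203.788 = 6.6410
  (185 − 169.391)²/169.391 = 1.4383
  (42 − 63.179)²/63.179 = 7.0997
  (147 − 110.212)²/110.212 = 12.2796
  (76 − 91.609)²/91.609 = 2.6596
χ² = 3.8396 + 6.6410 + 1.4383 + 7.0997 + 12.2796 + 2.6596 = 33.96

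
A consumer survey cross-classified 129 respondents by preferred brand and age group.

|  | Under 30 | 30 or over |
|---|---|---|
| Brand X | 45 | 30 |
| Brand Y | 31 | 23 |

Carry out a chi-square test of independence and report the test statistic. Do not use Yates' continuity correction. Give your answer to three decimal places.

Row totals: 75, 54. Column totals: 76, 53. Grand total N = 129.
Expected counts (row total × column total / N):
  Brand X, Under 30: 75×76/129 = 44.1860
  Brand X, 30 or over: 75×53/129 = 30.8140
  Brand Y, Under 30: 54×76/129 = 31.8140
  Brand Y, 30 or over: 54×53/129 = 22.1860
Contributions (O − E)²/E:
  (45 − 44.1860)²/44.1860 = 0.0150
  (30 − 30.8140)²/30.8140 = 0.0215
  (31 − 31.8140)²/31.8140 = 0.0208
  (23 − 22.1860)²/22.1860 = 0.0299
χ² = 0.0150 + 0.0215 + 0.0208 + 0.0299 = 0.087

0.087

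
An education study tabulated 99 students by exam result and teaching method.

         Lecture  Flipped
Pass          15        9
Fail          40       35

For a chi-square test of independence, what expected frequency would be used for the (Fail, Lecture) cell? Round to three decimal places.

Row total (Fail) = 75; column total (Lecture) = 55; grand total N = 99.
Expected count = (row total × column total) / N = 75 × 55 / 99 = 41.667.

41.667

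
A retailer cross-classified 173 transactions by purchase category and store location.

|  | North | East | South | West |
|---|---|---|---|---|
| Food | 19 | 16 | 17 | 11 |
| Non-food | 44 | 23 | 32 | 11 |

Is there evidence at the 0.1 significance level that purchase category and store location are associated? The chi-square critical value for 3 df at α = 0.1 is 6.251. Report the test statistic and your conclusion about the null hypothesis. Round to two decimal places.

Row totals: 63, 110. Column totals: 63, 39, 49, 22. Grand total N = 173.
Expected counts (row total × column total / N):
  Food, North: 63×63/173 = 22.942
  Food, East: 63×39/173 = 14.202
  Food, South: 63×49/173 = 17.844
  Food, West: 63×22/173 = 8.012
  Non-food, North: 110×63/173 = 40.058
  Non-food, East: 110×39/173 = 24.798
  Non-food, South: 110×49/173 = 31.156
  Non-food, West: 110×22/173 = 13.988
Contributions (O − E)²/E:
  (19 − 22.942)²/22.942 = 0.6773
  (16 − 14.202)²/14.202 = 0.2276
  (17 − 17.844)²/17.844 = 0.0399
  (11 − 8.012)²/8.012 = 1.1143
  (44 − 40.058)²/40.058 = 0.3879
  (23 − 24.798)²/24.798 = 0.1304
  (32 − 31.156)²/31.156 = 0.0229
  (11 − 13.988)²/13.988 = 0.6383
χ² = 0.6773 + 0.2276 + 0.0399 + 1.1143 + 0.3879 + 0.1304 + 0.0229 + 0.6383 = 3.24
df = (2−1)(4−1) = 3. Since 3.24 < 6.251, fail to reject the null hypothesis of independence at α = 0.1.

3.24; fail to reject H₀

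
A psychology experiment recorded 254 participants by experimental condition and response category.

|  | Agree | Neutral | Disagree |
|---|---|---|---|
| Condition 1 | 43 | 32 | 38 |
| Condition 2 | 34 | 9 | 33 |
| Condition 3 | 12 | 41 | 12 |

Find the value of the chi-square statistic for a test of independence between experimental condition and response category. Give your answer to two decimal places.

43.65

Row totals: 113, 76, 65. Column totals: 89, 82, 83. Grand total N = 254.
Expected counts (row total × column total / N):
  Condition 1, Agree: 113×89/254 = 39.594
  Condition 1, Neutral: 113×82/254 = 36.480
  Condition 1, Disagree: 113×83/254 = 36.925
  Condition 2, Agree: 76×89/254 = 26.630
  Condition 2, Neutral: 76×82/254 = 24.535
  Condition 2, Disagree: 76×83/254 = 24.835
  Condition 3, Agree: 65×89/254 = 22.776
  Condition 3, Neutral: 65×82/254 = 20.984
  Condition 3, Disagree: 65×83/254 = 21.240
Contributions (O − E)²/E:
  (43 − 39.594)²/39.594 = 0.2930
  (32 − 36.480)²/36.480 = 0.5502
  (38 − 36.925)²/36.925 = 0.0313
  (34 − 26.630)²/26.630 = 2.0397
  (9 − 24.535)²/24.535 = 9.8364
  (33 − 24.835)²/24.835 = 2.6844
  (12 − 22.776)²/22.776 = 5.0984
  (41 − 20.984)²/20.984 = 19.0927
  (12 − 21.240)²/21.240 = 4.0197
χ² = 0.2930 + 0.5502 + 0.0313 + 2.0397 + 9.8364 + 2.6844 + 5.0984 + 19.0927 + 4.0197 = 43.65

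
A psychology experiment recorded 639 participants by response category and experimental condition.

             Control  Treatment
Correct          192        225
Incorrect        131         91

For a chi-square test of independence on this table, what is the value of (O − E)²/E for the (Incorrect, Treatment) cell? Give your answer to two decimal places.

3.21

Row total (Incorrect) = 222; column total (Treatment) = 316; N = 639.
Expected count E = 222 × 316 / 639 = 109.784.
Contribution = (O − E)²/E = (91 − 109.784)² / 109.784 = 3.21.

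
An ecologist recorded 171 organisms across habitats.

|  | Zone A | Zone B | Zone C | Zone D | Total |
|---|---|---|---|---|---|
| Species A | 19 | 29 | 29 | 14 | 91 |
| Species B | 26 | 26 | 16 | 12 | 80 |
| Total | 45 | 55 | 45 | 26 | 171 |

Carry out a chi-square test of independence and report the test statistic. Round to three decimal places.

4.473

Grand total N = 171.
Expected counts (row total × column total / N):
  Species A, Zone A: 91×45/171 = 23.9474
  Species A, Zone B: 91×55/171 = 29.2690
  Species A, Zone C: 91×45/171 = 23.9474
  Species A, Zone D: 91×26/171 = 13.8363
  Species B, Zone A: 80×45/171 = 21.0526
  Species B, Zone B: 80×55/171 = 25.7310
  Species B, Zone C: 80×45/171 = 21.0526
  Species B, Zone D: 80×26/171 = 12.1637
Contributions (O − E)²/E:
  (19 − 23.9474)²/23.9474 = 1.0221
  (29 − 29.2690)²/29.2690 = 0.0025
  (29 − 23.9474)²/23.9474 = 1.0660
  (14 − 13.8363)²/13.8363 = 0.0019
  (26 − 21.0526)²/21.0526 = 1.1626
  (26 − 25.7310)²/25.7310 = 0.0028
  (16 − 21.0526)²/21.0526 = 1.2126
  (12 − 12.1637)²/12.1637 = 0.0022
χ² = 1.0221 + 0.0025 + 1.0660 + 0.0019 + 1.1626 + 0.0028 + 1.2126 + 0.0022 = 4.473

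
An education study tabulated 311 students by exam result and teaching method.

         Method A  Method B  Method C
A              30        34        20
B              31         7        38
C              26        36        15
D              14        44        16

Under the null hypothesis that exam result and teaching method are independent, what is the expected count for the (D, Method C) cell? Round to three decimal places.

Row total (D) = 74; column total (Method C) = 89; grand total N = 311.
Expected count = (row total × column total) / N = 74 × 89 / 311 = 21.177.

21.177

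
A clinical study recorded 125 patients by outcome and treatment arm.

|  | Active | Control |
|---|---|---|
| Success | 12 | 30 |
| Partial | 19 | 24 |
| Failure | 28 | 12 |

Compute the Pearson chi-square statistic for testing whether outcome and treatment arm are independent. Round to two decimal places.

Row totals: 42, 43, 40. Column totals: 59, 66. Grand total N = 125.
Expected counts (row total × column total / N):
  Success, Active: 42×59/125 = 19.824
  Success, Control: 42×66/125 = 22.176
  Partial, Active: 43×59/125 = 20.296
  Partial, Control: 43×66/125 = 22.704
  Failure, Active: 40×59/125 = 18.880
  Failure, Control: 40×66/125 = 21.120
Contributions (O − E)²/E:
  (12 − 19.824)²/19.824 = 3.0879
  (30 − 22.176)²/22.176 = 2.7604
  (19 − 20.296)²/20.296 = 0.0828
  (24 − 22.704)²/22.704 = 0.0740
  (28 − 18.880)²/18.880 = 4.4054
  (12 − 21.120)²/21.120 = 3.9382
χ² = 3.0879 + 2.7604 + 0.0828 + 0.0740 + 4.4054 + 3.9382 = 14.35

14.35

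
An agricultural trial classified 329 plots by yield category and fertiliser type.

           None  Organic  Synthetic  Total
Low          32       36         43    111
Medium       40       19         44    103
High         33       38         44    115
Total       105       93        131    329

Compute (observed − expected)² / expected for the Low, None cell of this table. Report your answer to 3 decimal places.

0.331

Row total (Low) = 111; column total (None) = 105; N = 329.
Expected count E = 111 × 105 / 329 = 35.4255.
Contribution = (O − E)²/E = (32 − 35.4255)² / 35.4255 = 0.331.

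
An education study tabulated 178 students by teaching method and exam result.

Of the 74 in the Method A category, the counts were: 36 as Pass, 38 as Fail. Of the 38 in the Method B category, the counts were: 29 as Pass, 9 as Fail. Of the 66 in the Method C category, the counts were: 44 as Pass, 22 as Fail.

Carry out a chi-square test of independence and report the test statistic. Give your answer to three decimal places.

9.400

Row totals: 74, 38, 66. Column totals: 109, 69. Grand total N = 178.
Expected counts (row total × column total / N):
  Method A, Pass: 74×109/178 = 45.3146
  Method A, Fail: 74×69/178 = 28.6854
  Method B, Pass: 38×109/178 = 23.2697
  Method B, Fail: 38×69/178 = 14.7303
  Method C, Pass: 66×109/178 = 40.4157
  Method C, Fail: 66×69/178 = 25.5843
Contributions (O − E)²/E:
  (36 − 45.3146)²/45.3146 = 1.9147
  (38 − 28.6854)²/28.6854 = 3.0246
  (29 − 23.2697)²/23.2697 = 1.4111
  (9 − 14.7303)²/14.7303 = 2.2292
  (44 − 40.4157)²/40.4157 = 0.3179
  (22 − 25.5843)²/25.5843 = 0.5022
χ² = 1.9147 + 3.0246 + 1.4111 + 2.2292 + 0.3179 + 0.5022 = 9.400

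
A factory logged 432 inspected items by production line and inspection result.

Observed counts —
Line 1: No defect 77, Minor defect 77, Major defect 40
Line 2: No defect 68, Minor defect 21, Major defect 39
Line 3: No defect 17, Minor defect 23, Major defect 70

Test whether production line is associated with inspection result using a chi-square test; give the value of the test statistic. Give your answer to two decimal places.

78.94

Row totals: 194, 128, 110. Column totals: 162, 121, 149. Grand total N = 432.
Expected counts (row total × column total / N):
  Line 1, No defect: 194×162/432 = 72.750
  Line 1, Minor defect: 194×121/432 = 54.338
  Line 1, Major defect: 194×149/432 = 66.912
  Line 2, No defect: 128×162/432 = 48.000
  Line 2, Minor defect: 128×121/432 = 35.852
  Line 2, Major defect: 128×149/432 = 44.148
  Line 3, No defect: 110×162/432 = 41.250
  Line 3, Minor defect: 110×121/432 = 30.810
  Line 3, Major defect: 110×149/432 = 37.940
Contributions (O − E)²/E:
  (77 − 72.750)²/72.750 = 0.2483
  (77 − 54.338)²/54.338 = 9.4513
  (40 − 66.912)²/66.912 = 10.8240
  (68 − 48.000)²/48.000 = 8.3333
  (21 − 35.852)²/35.852 = 6.1526
  (39 − 44.148)²/44.148 = 0.6003
  (17 − 41.250)²/41.250 = 14.2561
  (23 − 30.810)²/30.810 = 1.9798
  (70 − 37.940)²/37.940 = 27.0913
χ² = 0.2483 + 9.4513 + 10.8240 + 8.3333 + 6.1526 + 0.6003 + 14.2561 + 1.9798 + 27.0913 = 78.94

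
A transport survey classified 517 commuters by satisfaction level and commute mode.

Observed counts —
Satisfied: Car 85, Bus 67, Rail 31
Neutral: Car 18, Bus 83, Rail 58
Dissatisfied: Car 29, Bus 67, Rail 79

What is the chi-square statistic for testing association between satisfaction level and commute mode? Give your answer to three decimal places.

78.237

Row totals: 183, 159, 175. Column totals: 132, 217, 168. Grand total N = 517.
Expected counts (row total × column total / N):
  Satisfied, Car: 183×132/517 = 46.72340
  Satisfied, Bus: 183×217/517 = 76.81044
  Satisfied, Rail: 183×168/517 = 59.46615
  Neutral, Car: 159×132/517 = 40.59574
  Neutral, Bus: 159×217/517 = 66.73694
  Neutral, Rail: 159×168/517 = 51.66731
  Dissatisfied, Car: 175×132/517 = 44.68085
  Dissatisfied, Bus: 175×217/517 = 73.45261
  Dissatisfied, Rail: 175×168/517 = 56.86654
Contributions (O − E)²/E:
  (85 − 46.72340)²/46.72340 = 31.3568
  (67 − 76.81044)²/76.81044 = 1.2530
  (31 − 59.46615)²/59.46615 = 13.6266
  (18 − 40.59574)²/40.59574 = 12.5769
  (83 − 66.73694)²/66.73694 = 3.9631
  (58 − 51.66731)²/51.66731 = 0.7762
  (29 − 44.68085)²/44.68085 = 5.5032
  (67 − 73.45261)²/73.45261 = 0.5668
  (79 − 56.86654)²/56.86654 = 8.6147
χ² = 31.3568 + 1.2530 + 13.6266 + 12.5769 + 3.9631 + 0.7762 + 5.5032 + 0.5668 + 8.6147 = 78.237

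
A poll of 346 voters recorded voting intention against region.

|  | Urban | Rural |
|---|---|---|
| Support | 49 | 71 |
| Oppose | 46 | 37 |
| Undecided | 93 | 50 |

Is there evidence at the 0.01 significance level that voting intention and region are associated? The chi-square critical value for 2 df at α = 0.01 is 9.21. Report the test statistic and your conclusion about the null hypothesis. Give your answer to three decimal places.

Row totals: 120, 83, 143. Column totals: 188, 158. Grand total N = 346.
Expected counts (row total × column total / N):
  Support, Urban: 120×188/346 = 65.2023
  Support, Rural: 120×158/346 = 54.7977
  Oppose, Urban: 83×188/346 = 45.0983
  Oppose, Rural: 83×158/346 = 37.9017
  Undecided, Urban: 143×188/346 = 77.6994
  Undecided, Rural: 143×158/346 = 65.3006
Contributions (O − E)²/E:
  (49 − 65.2023)²/65.2023 = 4.0262
  (71 − 54.7977)²/54.7977 = 4.7906
  (46 − 45.0983)²/45.0983 = 0.0180
  (37 − 37.9017)²/37.9017 = 0.0215
  (93 − 77.6994)²/77.6994 = 3.0130
  (50 − 65.3006)²/65.3006 = 3.5851
χ² = 4.0262 + 4.7906 + 0.0180 + 0.0215 + 3.0130 + 3.5851 = 15.454
df = (3−1)(2−1) = 2. Since 15.454 > 9.21, reject the null hypothesis of independence at α = 0.01.

15.454; reject H₀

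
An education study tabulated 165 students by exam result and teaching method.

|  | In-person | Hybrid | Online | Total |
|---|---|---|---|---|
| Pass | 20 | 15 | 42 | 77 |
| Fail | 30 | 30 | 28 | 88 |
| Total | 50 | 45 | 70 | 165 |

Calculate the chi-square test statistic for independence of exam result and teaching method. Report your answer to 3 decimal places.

Grand total N = 165.
Expected counts (row total × column total / N):
  Pass, In-person: 77×50/165 = 23.3333
  Pass, Hybrid: 77×45/165 = 21.0000
  Pass, Online: 77×70/165 = 32.6667
  Fail, In-person: 88×50/165 = 26.6667
  Fail, Hybrid: 88×45/165 = 24.0000
  Fail, Online: 88×70/165 = 37.3333
Contributions (O − E)²/E:
  (20 − 23.3333)²/23.3333 = 0.4762
  (15 − 21.0000)²/21.0000 = 1.7143
  (42 − 32.6667)²/32.6667 = 2.6666
  (30 − 26.6667)²/26.6667 = 0.4167
  (30 − 24.0000)²/24.0000 = 1.5000
  (28 − 37.3333)²/37.3333 = 2.3333
χ² = 0.4762 + 1.7143 + 2.6666 + 0.4167 + 1.5000 + 2.3333 = 9.107

9.107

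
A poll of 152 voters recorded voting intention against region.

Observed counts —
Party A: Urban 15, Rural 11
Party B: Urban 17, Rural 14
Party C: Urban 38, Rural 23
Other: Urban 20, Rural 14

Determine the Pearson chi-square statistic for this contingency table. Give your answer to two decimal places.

Row totals: 26, 31, 61, 34. Column totals: 90, 62. Grand total N = 152.
Expected counts (row total × column total / N):
  Party A, Urban: 26×90/152 = 15.395
  Party A, Rural: 26×62/152 = 10.605
  Party B, Urban: 31×90/152 = 18.355
  Party B, Rural: 31×62/152 = 12.645
  Party C, Urban: 61×90/152 = 36.118
  Party C, Rural: 61×62/152 = 24.882
  Other, Urban: 34×90/152 = 20.132
  Other, Rural: 34×62/152 = 13.868
Contributions (O − E)²/E:
  (15 − 15.395)²/15.395 = 0.0101
  (11 − 10.605)²/10.605 = 0.0147
  (17 − 18.355)²/18.355 = 0.1000
  (14 − 12.645)²/12.645 = 0.1452
  (38 − 36.118)²/36.118 = 0.0981
  (23 − 24.882)²/24.882 = 0.1423
  (20 − 20.132)²/20.132 = 0.0009
  (14 − 13.868)²/13.868 = 0.0013
χ² = 0.0101 + 0.0147 + 0.1000 + 0.1452 + 0.0981 + 0.1423 + 0.0009 + 0.0013 = 0.51

0.51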